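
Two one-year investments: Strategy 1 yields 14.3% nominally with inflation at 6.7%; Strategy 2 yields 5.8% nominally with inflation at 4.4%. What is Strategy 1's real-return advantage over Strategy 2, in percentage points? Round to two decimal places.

5.78

Strategy 1 real return: 1.143/1.067 − 1 = 7.123%.
Strategy 2 real return: 1.058/1.044 − 1 = 1.341%.
Difference: 7.123 − 1.341 = 5.782 pp.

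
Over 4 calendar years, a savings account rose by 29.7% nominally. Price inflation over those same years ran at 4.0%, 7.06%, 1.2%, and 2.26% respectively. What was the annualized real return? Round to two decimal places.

Cumulative inflation factor: 1.040 × 1.0706 × 1.012 × 1.0226 ≈ 1.15225.
Nominal growth factor: 1.29700. Real growth factor = 1.29700 / 1.15225 ≈ 1.12562.
Annualized: 1.12562^(1/4) − 1 ≈ 0.03003.

3.00%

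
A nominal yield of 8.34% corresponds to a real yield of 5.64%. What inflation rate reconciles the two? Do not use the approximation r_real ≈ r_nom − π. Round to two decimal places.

2.56%

From (1+r_nom) = (1+r_real)(1+π), we get 1+π = (1 + 8.34%)/(1 + 5.64%) = 1.0834/1.0564 ≈ 1.02556.
So π ≈ 2.5559%.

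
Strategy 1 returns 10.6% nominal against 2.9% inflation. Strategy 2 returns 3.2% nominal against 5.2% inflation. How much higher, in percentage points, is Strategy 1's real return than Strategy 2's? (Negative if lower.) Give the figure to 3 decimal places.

9.384

Strategy 1 real return: 1.106/1.029 − 1 = 7.4830%.
Strategy 2 real return: 1.032/1.052 − 1 = -1.9011%.
Difference: 7.4830 − (-1.9011) = 9.3841 pp.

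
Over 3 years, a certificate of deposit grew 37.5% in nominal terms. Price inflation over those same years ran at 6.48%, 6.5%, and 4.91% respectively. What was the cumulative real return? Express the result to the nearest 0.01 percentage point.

15.58%

Cumulative inflation factor: 1.0648 × 1.065 × 1.0491 ≈ 1.18969.
Nominal growth factor: 1.37500. Real growth factor = 1.37500 / 1.18969 ≈ 1.15576.
Total real return ≈ 15.5761%.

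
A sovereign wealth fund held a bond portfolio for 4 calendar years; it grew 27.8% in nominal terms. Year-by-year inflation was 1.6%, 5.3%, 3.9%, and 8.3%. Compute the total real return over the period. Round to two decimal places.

Cumulative inflation factor: 1.016 × 1.053 × 1.039 × 1.083 ≈ 1.20383.
Nominal growth factor: 1.27800. Real growth factor = 1.27800 / 1.20383 ≈ 1.06161.
Total real return ≈ 6.1609%.

6.16%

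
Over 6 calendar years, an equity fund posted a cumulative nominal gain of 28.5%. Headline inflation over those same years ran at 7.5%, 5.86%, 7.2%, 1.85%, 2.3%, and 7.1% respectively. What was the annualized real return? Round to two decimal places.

Cumulative inflation factor: 1.075 × 1.0586 × 1.072 × 1.0185 × 1.023 × 1.071 ≈ 1.36132.
Nominal growth factor: 1.28500. Real growth factor = 1.28500 / 1.36132 ≈ 0.94393.
Annualized: 0.94393^(1/6) − 1 ≈ -0.00957.

-0.96%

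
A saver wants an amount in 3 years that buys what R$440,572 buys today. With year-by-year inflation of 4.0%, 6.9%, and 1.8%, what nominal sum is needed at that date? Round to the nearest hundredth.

Cumulative price-level factor: 1.040 × 1.069 × 1.018 = 1.13177168.
Multiplying R$440,572 by the price-level factor gives the future nominal sum.

R$498,626.91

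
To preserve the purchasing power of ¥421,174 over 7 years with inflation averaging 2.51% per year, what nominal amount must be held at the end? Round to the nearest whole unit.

¥500,986

Cumulative price-level factor: (1+2.51%)^7 ≈ 1.1894977767.
The nominal amount required is ¥421,174 scaled up by that factor.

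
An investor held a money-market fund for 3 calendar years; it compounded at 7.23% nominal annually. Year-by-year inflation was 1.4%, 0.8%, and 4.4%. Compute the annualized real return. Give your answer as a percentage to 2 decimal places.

Cumulative inflation factor: 1.014 × 1.008 × 1.044 ≈ 1.06708.
Nominal growth factor: 1.23296. Real growth factor = 1.23296 / 1.06708 ≈ 1.15545.
Annualized: 1.15545^(1/3) − 1 ≈ 0.04934.

4.93%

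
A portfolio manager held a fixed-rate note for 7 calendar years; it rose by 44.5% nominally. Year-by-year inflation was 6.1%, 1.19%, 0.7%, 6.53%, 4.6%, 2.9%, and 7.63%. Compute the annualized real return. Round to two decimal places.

Cumulative inflation factor: 1.061 × 1.0119 × 1.007 × 1.0653 × 1.046 × 1.029 × 1.0763 ≈ 1.33424.
Nominal growth factor: 1.44500. Real growth factor = 1.44500 / 1.33424 ≈ 1.08301.
Annualized: 1.08301^(1/7) − 1 ≈ 0.01146.

1.15%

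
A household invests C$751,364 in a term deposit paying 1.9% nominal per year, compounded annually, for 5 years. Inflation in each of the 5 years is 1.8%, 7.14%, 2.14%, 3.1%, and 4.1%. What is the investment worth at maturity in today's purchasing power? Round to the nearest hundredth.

C$690,425.20

Nominal value at maturity: C$751,364 × (1 + 1.9%)^5 ≈ C$825,508.03.
Price-level factor over 5 years: 1.018 × 1.0714 × 1.0214 × 1.031 × 1.041 ≈ 1.1956516523.
The maturity value deflated by that factor is the answer in today's purchasing power.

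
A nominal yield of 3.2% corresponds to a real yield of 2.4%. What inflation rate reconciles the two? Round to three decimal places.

0.781%

From (1+r_nom) = (1+r_real)(1+π), we get 1+π = (1 + 3.2%)/(1 + 2.4%) = 1.032/1.024 ≈ 1.00781.
So π ≈ 0.7813%.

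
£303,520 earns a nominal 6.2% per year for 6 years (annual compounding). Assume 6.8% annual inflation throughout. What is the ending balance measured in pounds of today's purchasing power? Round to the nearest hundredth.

Nominal value at maturity: £303,520 × (1 + 6.2%)^6 ≈ £435,446.11.
Price-level factor over 6 years: (1 + 6.8%)^6 ≈ 1.4839781831.
Dividing the nominal maturity value by the price-level factor gives the value in today's money.

£293,431.61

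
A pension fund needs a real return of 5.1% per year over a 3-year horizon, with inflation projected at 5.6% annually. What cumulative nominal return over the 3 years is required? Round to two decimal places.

36.71%

Required annual nominal rate: (1+5.1%)(1+5.6%) − 1 = 10.9856%.
Cumulative over 3 years: (1 + 0.109856)^3 − 1 ≈ 0.36710.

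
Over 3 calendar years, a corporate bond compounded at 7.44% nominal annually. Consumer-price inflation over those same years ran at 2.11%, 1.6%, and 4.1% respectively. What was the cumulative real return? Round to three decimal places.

Cumulative inflation factor: 1.0211 × 1.016 × 1.041 ≈ 1.07997.
Nominal growth factor: 1.24022. Real growth factor = 1.24022 / 1.07997 ≈ 1.14838.
Total real return ≈ 14.8379%.

14.838%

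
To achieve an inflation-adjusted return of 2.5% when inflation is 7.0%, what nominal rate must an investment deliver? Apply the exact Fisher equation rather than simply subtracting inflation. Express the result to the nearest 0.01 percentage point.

By the Fisher equation, 1 + r_nom = (1 + 2.5%)(1 + 7.0%) = 1.025 × 1.070 = 1.09675.
So r_nom = 9.675%.

9.68%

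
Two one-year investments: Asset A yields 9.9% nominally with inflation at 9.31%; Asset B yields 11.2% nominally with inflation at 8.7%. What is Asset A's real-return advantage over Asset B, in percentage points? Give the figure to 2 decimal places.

Asset A real return: 1.099/1.0931 − 1 = 0.540%.
Asset B real return: 1.112/1.087 − 1 = 2.300%.
Difference: 0.540 − 2.300 = -1.760 pp.

-1.76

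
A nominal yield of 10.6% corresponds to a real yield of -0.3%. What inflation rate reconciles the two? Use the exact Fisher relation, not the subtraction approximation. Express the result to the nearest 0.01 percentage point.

From (1+r_nom) = (1+r_real)(1+π), we get 1+π = (1 + 10.6%)/(1 − 0.3%) = 1.106/0.997 ≈ 1.10933.
So π ≈ 10.9328%.

10.93%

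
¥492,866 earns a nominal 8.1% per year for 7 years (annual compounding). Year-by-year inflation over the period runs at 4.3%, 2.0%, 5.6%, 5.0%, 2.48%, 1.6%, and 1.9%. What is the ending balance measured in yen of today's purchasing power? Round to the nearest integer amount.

Nominal value at maturity: ¥492,866 × (1 + 8.1%)^7 ≈ ¥850,176.
Price-level factor over 7 years: 1.043 × 1.020 × 1.056 × 1.050 × 1.0248 × 1.016 × 1.019 ≈ 1.2515399183.
The maturity value deflated by that factor is the answer in today's purchasing power.

¥679,304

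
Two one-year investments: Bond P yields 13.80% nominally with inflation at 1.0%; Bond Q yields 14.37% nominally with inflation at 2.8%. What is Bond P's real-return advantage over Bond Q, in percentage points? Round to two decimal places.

Bond P real return: 1.1380/1.010 − 1 = 12.673%.
Bond Q real return: 1.1437/1.028 − 1 = 11.255%.
Difference: 12.673 − 11.255 = 1.418 pp.

1.42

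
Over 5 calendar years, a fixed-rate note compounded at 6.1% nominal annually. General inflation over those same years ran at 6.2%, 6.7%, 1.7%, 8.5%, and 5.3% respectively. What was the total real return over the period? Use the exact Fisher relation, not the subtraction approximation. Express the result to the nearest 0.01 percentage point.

2.12%

Cumulative inflation factor: 1.062 × 1.067 × 1.017 × 1.085 × 1.053 ≈ 1.31664.
Nominal growth factor: 1.34455. Real growth factor = 1.34455 / 1.31664 ≈ 1.02120.
Total real return ≈ 2.1196%.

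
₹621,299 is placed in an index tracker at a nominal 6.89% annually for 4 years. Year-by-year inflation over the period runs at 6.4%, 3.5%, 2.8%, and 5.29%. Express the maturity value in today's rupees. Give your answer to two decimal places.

Nominal value at maturity: ₹621,299 × (1 + 6.89%)^4 ≈ ₹811,052.49.
Price-level factor over 4 years: 1.064 × 1.035 × 1.028 × 1.0529 ≈ 1.1919614727.
Dividing the nominal maturity value by the price-level factor gives the value in today's money.

₹680,435.16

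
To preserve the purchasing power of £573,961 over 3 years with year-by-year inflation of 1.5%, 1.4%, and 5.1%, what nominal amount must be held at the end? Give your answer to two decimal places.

£620,853.45

Cumulative price-level factor: 1.015 × 1.014 × 1.051 = 1.08169971.
Multiplying £573,961 by the price-level factor gives the future nominal sum.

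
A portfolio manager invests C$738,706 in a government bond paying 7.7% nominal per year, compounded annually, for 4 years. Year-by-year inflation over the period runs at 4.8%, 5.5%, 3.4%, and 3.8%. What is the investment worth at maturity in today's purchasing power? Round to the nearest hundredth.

Nominal value at maturity: C$738,706 × (1 + 7.7%)^4 ≈ C$993,881.12.
Price-level factor over 4 years: 1.048 × 1.055 × 1.034 × 1.038 ≈ 1.1866745669.
Dividing the nominal maturity value by the price-level factor gives the value in today's money.

C$837,534.69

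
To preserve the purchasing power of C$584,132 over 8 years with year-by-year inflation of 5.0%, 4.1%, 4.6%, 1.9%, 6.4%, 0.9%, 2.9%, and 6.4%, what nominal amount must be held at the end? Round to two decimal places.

C$799,920.25

Cumulative price-level factor: 1.050 × 1.041 × 1.046 × 1.019 × 1.064 × 1.009 × 1.029 × 1.064 ≈ 1.3694169342.
The nominal amount required is C$584,132 scaled up by that factor.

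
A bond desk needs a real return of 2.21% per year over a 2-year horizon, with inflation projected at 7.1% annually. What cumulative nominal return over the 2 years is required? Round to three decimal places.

19.830%

Required annual nominal rate: (1+2.21%)(1+7.1%) − 1 = 9.46691%.
Cumulative over 2 years: (1 + 0.0946691)^2 − 1 ≈ 0.19830.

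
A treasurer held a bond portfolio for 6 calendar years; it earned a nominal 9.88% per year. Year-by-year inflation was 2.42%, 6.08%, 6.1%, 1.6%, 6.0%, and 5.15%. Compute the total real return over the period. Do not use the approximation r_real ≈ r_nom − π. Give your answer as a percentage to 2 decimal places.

34.82%

Cumulative inflation factor: 1.0242 × 1.0608 × 1.061 × 1.016 × 1.060 × 1.0515 ≈ 1.30540.
Nominal growth factor: 1.76000. Real growth factor = 1.76000 / 1.30540 ≈ 1.34825.
Total real return ≈ 34.8247%.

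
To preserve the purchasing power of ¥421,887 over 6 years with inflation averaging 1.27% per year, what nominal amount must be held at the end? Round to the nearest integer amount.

Cumulative price-level factor: (1+1.27%)^6 ≈ 1.0786607099.
Multiplying ¥421,887 by the price-level factor gives the future nominal sum.

¥455,073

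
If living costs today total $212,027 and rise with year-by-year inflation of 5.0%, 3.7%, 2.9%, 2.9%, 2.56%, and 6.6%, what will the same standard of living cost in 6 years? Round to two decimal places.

$267,254.60

Cumulative price-level factor: 1.050 × 1.037 × 1.029 × 1.029 × 1.0256 × 1.066 ≈ 1.2604743773.
Multiplying $212,027 by the price-level factor gives the future nominal sum.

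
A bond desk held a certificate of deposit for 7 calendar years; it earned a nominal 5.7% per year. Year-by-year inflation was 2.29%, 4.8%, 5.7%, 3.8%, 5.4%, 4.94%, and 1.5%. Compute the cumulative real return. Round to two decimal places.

11.64%

Cumulative inflation factor: 1.0229 × 1.048 × 1.057 × 1.038 × 1.054 × 1.0494 × 1.015 ≈ 1.32043.
Nominal growth factor: 1.47409. Real growth factor = 1.47409 / 1.32043 ≈ 1.11638.
Total real return ≈ 11.6376%.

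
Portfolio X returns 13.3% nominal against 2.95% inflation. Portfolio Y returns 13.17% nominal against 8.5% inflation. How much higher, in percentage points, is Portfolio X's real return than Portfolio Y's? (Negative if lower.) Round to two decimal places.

Portfolio X real return: 1.133/1.0295 − 1 = 10.053%.
Portfolio Y real return: 1.1317/1.085 − 1 = 4.304%.
Difference: 10.053 − 4.304 = 5.749 pp.

5.75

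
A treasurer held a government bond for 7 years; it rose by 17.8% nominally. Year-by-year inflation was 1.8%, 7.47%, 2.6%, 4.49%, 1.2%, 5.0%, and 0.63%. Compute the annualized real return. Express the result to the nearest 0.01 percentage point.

Cumulative inflation factor: 1.018 × 1.0747 × 1.026 × 1.0449 × 1.012 × 1.050 × 1.0063 ≈ 1.25416.
Nominal growth factor: 1.17800. Real growth factor = 1.17800 / 1.25416 ≈ 0.93927.
Annualized: 0.93927^(1/7) − 1 ≈ -0.00891.

-0.89%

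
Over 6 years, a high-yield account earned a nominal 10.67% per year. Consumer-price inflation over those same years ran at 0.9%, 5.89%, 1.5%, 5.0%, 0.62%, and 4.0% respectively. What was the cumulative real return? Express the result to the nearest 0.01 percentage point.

54.19%

Cumulative inflation factor: 1.009 × 1.0589 × 1.015 × 1.050 × 1.0062 × 1.040 ≈ 1.19157.
Nominal growth factor: 1.83730. Real growth factor = 1.83730 / 1.19157 ≈ 1.54191.
Total real return ≈ 54.1915%.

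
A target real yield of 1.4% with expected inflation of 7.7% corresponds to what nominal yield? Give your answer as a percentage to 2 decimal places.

9.21%

By the Fisher equation, 1 + r_nom = (1 + 1.4%)(1 + 7.7%) = 1.014 × 1.077 = 1.092078.
So r_nom = 9.2078%.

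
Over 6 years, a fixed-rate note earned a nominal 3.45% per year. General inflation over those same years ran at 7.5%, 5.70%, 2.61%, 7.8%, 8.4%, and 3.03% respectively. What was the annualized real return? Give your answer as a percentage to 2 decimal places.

Cumulative inflation factor: 1.075 × 1.0570 × 1.0261 × 1.078 × 1.084 × 1.0303 ≈ 1.40373.
Nominal growth factor: 1.22570. Real growth factor = 1.22570 / 1.40373 ≈ 0.87317.
Annualized: 0.87317^(1/6) − 1 ≈ -0.02235.

-2.24%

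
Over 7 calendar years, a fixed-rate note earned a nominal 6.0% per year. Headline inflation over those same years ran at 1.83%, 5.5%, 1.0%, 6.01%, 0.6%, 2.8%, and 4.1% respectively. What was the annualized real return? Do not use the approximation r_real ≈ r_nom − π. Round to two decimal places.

Cumulative inflation factor: 1.0183 × 1.055 × 1.010 × 1.0601 × 1.006 × 1.028 × 1.041 ≈ 1.23834.
Nominal growth factor: 1.50363. Real growth factor = 1.50363 / 1.23834 ≈ 1.21424.
Annualized: 1.21424^(1/7) − 1 ≈ 0.02812.

2.81%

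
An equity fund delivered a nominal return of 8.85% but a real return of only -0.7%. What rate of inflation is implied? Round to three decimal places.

9.617%

From (1+r_nom) = (1+r_real)(1+π), we get 1+π = (1 + 8.85%)/(1 − 0.7%) = 1.0885/0.993 ≈ 1.09617.
So π ≈ 9.6173%.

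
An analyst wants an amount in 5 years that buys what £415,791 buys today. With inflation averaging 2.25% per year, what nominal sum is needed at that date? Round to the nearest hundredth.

£464,720.33

Cumulative price-level factor: (1+2.25%)^5 ≈ 1.1176776935.
The nominal amount required is £415,791 scaled up by that factor.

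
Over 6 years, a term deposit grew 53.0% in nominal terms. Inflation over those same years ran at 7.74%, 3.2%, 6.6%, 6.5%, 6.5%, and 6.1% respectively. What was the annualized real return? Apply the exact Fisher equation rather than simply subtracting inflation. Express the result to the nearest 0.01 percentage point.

1.18%

Cumulative inflation factor: 1.0774 × 1.032 × 1.066 × 1.065 × 1.065 × 1.061 ≈ 1.42636.
Nominal growth factor: 1.53000. Real growth factor = 1.53000 / 1.42636 ≈ 1.07266.
Annualized: 1.07266^(1/6) − 1 ≈ 0.01176.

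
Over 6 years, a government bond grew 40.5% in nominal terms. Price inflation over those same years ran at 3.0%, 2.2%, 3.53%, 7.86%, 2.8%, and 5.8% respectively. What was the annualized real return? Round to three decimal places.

Cumulative inflation factor: 1.030 × 1.022 × 1.0353 × 1.0786 × 1.028 × 1.058 ≈ 1.27848.
Nominal growth factor: 1.40500. Real growth factor = 1.40500 / 1.27848 ≈ 1.09896.
Annualized: 1.09896^(1/6) − 1 ≈ 0.01585.

1.585%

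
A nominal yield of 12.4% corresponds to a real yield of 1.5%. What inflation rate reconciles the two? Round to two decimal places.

10.74%

From (1+r_nom) = (1+r_real)(1+π), we get 1+π = (1 + 12.4%)/(1 + 1.5%) = 1.124/1.015 ≈ 1.10739.
So π ≈ 10.7389%.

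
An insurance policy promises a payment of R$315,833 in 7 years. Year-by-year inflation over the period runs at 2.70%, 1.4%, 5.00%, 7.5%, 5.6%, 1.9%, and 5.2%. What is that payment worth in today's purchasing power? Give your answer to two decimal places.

Price-level factor over 7 years: 1.0270 × 1.014 × 1.0500 × 1.075 × 1.056 × 1.019 × 1.052 ≈ 1.3306382518.
Purchasing power today: R$315,833 divided by that factor.

R$237,354.52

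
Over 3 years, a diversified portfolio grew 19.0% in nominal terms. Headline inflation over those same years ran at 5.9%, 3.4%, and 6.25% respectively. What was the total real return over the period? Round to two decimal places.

2.28%

Cumulative inflation factor: 1.059 × 1.034 × 1.0625 ≈ 1.16344.
Nominal growth factor: 1.19000. Real growth factor = 1.19000 / 1.16344 ≈ 1.02283.
Total real return ≈ 2.2825%.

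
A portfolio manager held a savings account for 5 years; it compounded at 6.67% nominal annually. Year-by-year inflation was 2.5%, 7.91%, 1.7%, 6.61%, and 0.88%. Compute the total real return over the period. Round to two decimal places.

14.16%

Cumulative inflation factor: 1.025 × 1.0791 × 1.017 × 1.0661 × 1.0088 ≈ 1.20979.
Nominal growth factor: 1.38106. Real growth factor = 1.38106 / 1.20979 ≈ 1.14157.
Total real return ≈ 14.1568%.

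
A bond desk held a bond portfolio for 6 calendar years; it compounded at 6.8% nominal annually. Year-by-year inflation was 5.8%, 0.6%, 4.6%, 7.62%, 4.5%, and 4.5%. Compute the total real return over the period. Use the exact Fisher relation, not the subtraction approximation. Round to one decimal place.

13.4%

Cumulative inflation factor: 1.058 × 1.006 × 1.046 × 1.0762 × 1.045 × 1.045 ≈ 1.30840.
Nominal growth factor: 1.48398. Real growth factor = 1.48398 / 1.30840 ≈ 1.13419.
Total real return ≈ 13.4192%.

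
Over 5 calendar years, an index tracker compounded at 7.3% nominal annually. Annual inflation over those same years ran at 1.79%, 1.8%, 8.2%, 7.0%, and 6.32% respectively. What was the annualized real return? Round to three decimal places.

Cumulative inflation factor: 1.0179 × 1.018 × 1.082 × 1.070 × 1.0632 ≈ 1.27550.
Nominal growth factor: 1.42232. Real growth factor = 1.42232 / 1.27550 ≈ 1.11512.
Annualized: 1.11512^(1/5) − 1 ≈ 0.02203.

2.203%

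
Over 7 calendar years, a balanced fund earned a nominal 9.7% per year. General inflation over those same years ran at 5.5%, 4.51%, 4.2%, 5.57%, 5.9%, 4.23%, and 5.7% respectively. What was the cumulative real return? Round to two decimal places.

Cumulative inflation factor: 1.055 × 1.0451 × 1.042 × 1.0557 × 1.059 × 1.0423 × 1.057 ≈ 1.41508.
Nominal growth factor: 1.91182. Real growth factor = 1.91182 / 1.41508 ≈ 1.35103.
Total real return ≈ 35.1027%.

35.10%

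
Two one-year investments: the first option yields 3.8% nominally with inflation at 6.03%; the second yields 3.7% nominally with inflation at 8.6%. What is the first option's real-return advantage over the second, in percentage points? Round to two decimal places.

The first option real return: 1.038/1.0603 − 1 = -2.103%.
The second real return: 1.037/1.086 − 1 = -4.512%.
Difference: -2.103 − (-4.512) = 2.409 pp.

2.41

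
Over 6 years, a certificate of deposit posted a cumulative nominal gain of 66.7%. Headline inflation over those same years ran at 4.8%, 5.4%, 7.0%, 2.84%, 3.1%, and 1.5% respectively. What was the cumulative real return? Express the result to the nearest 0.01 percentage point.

31.06%

Cumulative inflation factor: 1.048 × 1.054 × 1.070 × 1.0284 × 1.031 × 1.015 ≈ 1.27196.
Nominal growth factor: 1.66700. Real growth factor = 1.66700 / 1.27196 ≈ 1.31058.
Total real return ≈ 31.0579%.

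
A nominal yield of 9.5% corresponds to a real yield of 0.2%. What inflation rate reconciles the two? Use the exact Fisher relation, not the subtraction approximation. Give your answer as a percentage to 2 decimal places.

From (1+r_nom) = (1+r_real)(1+π), we get 1+π = (1 + 9.5%)/(1 + 0.2%) = 1.095/1.002 ≈ 1.09281.
So π ≈ 9.2814%.

9.28%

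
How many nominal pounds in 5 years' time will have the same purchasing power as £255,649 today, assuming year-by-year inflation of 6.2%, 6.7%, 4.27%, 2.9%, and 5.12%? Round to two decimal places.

£326,733.10

Cumulative price-level factor: 1.062 × 1.067 × 1.0427 × 1.029 × 1.0512 ≈ 1.2780535079.
Multiplying £255,649 by the price-level factor gives the future nominal sum.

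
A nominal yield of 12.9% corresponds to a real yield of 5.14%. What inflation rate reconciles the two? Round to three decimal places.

From (1+r_nom) = (1+r_real)(1+π), we get 1+π = (1 + 12.9%)/(1 + 5.14%) = 1.129/1.0514 ≈ 1.07381.
So π ≈ 7.3806%.

7.381%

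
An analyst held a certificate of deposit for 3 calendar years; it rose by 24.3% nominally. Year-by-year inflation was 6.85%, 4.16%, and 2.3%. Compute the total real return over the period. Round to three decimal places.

9.174%

Cumulative inflation factor: 1.0685 × 1.0416 × 1.023 ≈ 1.13855.
Nominal growth factor: 1.24300. Real growth factor = 1.24300 / 1.13855 ≈ 1.09174.
Total real return ≈ 9.1742%.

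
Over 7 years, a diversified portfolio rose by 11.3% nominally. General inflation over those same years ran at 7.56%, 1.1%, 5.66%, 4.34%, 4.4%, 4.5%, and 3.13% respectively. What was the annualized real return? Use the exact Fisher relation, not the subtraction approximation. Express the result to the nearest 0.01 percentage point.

Cumulative inflation factor: 1.0756 × 1.011 × 1.0566 × 1.0434 × 1.044 × 1.045 × 1.0313 ≈ 1.34885.
Nominal growth factor: 1.11300. Real growth factor = 1.11300 / 1.34885 ≈ 0.82514.
Annualized: 0.82514^(1/7) − 1 ≈ -0.02708.

-2.71%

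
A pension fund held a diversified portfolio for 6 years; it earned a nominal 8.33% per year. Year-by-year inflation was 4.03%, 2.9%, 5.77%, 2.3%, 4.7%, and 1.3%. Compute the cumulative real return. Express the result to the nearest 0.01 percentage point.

31.56%

Cumulative inflation factor: 1.0403 × 1.029 × 1.0577 × 1.023 × 1.047 × 1.013 ≈ 1.22848.
Nominal growth factor: 1.61619. Real growth factor = 1.61619 / 1.22848 ≈ 1.31560.
Total real return ≈ 31.5601%.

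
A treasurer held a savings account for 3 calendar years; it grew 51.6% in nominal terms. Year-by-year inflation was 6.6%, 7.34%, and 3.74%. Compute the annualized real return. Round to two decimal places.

8.50%

Cumulative inflation factor: 1.066 × 1.0734 × 1.0374 ≈ 1.18704.
Nominal growth factor: 1.51600. Real growth factor = 1.51600 / 1.18704 ≈ 1.27713.
Annualized: 1.27713^(1/3) − 1 ≈ 0.08495.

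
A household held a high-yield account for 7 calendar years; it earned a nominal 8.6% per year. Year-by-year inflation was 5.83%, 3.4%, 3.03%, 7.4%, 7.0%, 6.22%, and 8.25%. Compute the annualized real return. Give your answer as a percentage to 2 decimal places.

Cumulative inflation factor: 1.0583 × 1.034 × 1.0303 × 1.074 × 1.070 × 1.0622 × 1.0825 ≈ 1.48976.
Nominal growth factor: 1.78159. Real growth factor = 1.78159 / 1.48976 ≈ 1.19590.
Annualized: 1.19590^(1/7) − 1 ≈ 0.02589.

2.59%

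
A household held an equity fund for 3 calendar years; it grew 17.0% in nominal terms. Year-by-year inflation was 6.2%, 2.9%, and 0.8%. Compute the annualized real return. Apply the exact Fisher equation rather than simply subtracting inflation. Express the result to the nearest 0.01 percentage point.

2.03%

Cumulative inflation factor: 1.062 × 1.029 × 1.008 ≈ 1.10154.
Nominal growth factor: 1.17000. Real growth factor = 1.17000 / 1.10154 ≈ 1.06215.
Annualized: 1.06215^(1/3) − 1 ≈ 0.02030.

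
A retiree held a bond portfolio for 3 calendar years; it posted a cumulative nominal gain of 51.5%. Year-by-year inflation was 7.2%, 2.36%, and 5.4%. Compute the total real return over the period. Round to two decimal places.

Cumulative inflation factor: 1.072 × 1.0236 × 1.054 ≈ 1.15655.
Nominal growth factor: 1.51500. Real growth factor = 1.51500 / 1.15655 ≈ 1.30993.
Total real return ≈ 30.9927%.

30.99%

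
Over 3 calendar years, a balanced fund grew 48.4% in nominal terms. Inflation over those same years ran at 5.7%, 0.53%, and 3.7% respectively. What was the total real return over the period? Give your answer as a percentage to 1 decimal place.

34.7%

Cumulative inflation factor: 1.057 × 1.0053 × 1.037 ≈ 1.10192.
Nominal growth factor: 1.48400. Real growth factor = 1.48400 / 1.10192 ≈ 1.34674.
Total real return ≈ 34.6742%.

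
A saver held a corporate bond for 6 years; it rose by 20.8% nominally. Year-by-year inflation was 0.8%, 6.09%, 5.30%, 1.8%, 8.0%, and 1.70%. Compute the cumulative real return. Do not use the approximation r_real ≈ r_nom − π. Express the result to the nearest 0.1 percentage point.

Cumulative inflation factor: 1.008 × 1.0609 × 1.0530 × 1.018 × 1.080 × 1.0170 ≈ 1.25909.
Nominal growth factor: 1.20800. Real growth factor = 1.20800 / 1.25909 ≈ 0.95943.
Total real return ≈ -4.0575%.

-4.1%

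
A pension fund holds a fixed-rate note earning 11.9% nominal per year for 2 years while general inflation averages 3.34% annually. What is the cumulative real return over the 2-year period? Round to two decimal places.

17.25%

The annual real rate is (1+11.9%)/(1+3.34%) − 1 = 8.2833%.
Compounded over 2 years: (1 + 0.082833)^2 − 1 ≈ 0.17253.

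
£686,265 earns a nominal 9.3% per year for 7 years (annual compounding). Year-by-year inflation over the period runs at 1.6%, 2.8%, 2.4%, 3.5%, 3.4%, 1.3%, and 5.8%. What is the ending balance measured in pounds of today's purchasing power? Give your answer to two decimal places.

Nominal value at maturity: £686,265 × (1 + 9.3%)^7 ≈ £1,278,889.39.
Price-level factor over 7 years: 1.016 × 1.028 × 1.024 × 1.035 × 1.034 × 1.013 × 1.058 ≈ 1.2267124722.
Dividing the nominal maturity value by the price-level factor gives the value in today's money.

£1,042,533.94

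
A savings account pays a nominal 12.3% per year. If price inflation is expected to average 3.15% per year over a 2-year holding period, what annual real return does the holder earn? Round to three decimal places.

With constant rates the annual real return is the same each year: (1+12.3%)/(1+3.15%) − 1 = 0.08871.

8.871%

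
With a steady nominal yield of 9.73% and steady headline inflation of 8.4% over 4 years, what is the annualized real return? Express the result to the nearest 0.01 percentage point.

With constant rates the annual real return is the same each year: (1+9.73%)/(1+8.4%) − 1 = 0.01227.

1.23%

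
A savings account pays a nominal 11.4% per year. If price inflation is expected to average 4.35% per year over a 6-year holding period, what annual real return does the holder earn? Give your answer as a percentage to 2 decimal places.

6.76%

With constant rates the annual real return is the same each year: (1+11.4%)/(1+4.35%) − 1 = 0.06756.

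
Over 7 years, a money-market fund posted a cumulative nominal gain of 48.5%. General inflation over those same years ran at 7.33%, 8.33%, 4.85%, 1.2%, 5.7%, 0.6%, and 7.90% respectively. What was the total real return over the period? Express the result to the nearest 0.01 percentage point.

Cumulative inflation factor: 1.0733 × 1.0833 × 1.0485 × 1.012 × 1.057 × 1.006 × 1.0790 ≈ 1.41551.
Nominal growth factor: 1.48500. Real growth factor = 1.48500 / 1.41551 ≈ 1.04909.
Total real return ≈ 4.9091%.

4.91%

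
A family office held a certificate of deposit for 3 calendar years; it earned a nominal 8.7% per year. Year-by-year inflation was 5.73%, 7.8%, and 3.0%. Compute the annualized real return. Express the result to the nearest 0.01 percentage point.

Cumulative inflation factor: 1.0573 × 1.078 × 1.030 ≈ 1.17396.
Nominal growth factor: 1.28437. Real growth factor = 1.28437 / 1.17396 ≈ 1.09404.
Annualized: 1.09404^(1/3) − 1 ≈ 0.03041.

3.04%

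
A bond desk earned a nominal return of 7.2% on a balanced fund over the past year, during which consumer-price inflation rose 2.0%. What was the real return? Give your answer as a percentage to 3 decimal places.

5.098%

Real return via the Fisher equation: (1 + 7.2%)/(1 + 2.0%) − 1 = 1.072/1.020 − 1 ≈ 0.05098.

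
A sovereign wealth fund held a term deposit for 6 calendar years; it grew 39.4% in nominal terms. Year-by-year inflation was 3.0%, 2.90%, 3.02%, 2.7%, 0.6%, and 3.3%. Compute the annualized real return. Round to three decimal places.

3.031%

Cumulative inflation factor: 1.030 × 1.0290 × 1.0302 × 1.027 × 1.006 × 1.033 ≈ 1.16531.
Nominal growth factor: 1.39400. Real growth factor = 1.39400 / 1.16531 ≈ 1.19624.
Annualized: 1.19624^(1/6) − 1 ≈ 0.03031.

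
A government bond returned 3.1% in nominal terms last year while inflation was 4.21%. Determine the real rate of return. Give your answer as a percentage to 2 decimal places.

-1.07%

Real return via the Fisher equation: (1 + 3.1%)/(1 + 4.21%) − 1 = 1.031/1.0421 − 1 ≈ -0.01065.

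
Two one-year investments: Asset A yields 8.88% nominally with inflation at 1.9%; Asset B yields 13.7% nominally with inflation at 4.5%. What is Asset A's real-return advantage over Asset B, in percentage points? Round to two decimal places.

-1.95

Asset A real return: 1.0888/1.019 − 1 = 6.850%.
Asset B real return: 1.137/1.045 − 1 = 8.804%.
Difference: 6.850 − 8.804 = -1.954 pp.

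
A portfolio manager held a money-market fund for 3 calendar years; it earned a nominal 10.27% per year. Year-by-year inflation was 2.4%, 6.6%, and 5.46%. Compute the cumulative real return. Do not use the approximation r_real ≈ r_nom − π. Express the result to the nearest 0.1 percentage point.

16.5%

Cumulative inflation factor: 1.024 × 1.066 × 1.0546 ≈ 1.15118.
Nominal growth factor: 1.34083. Real growth factor = 1.34083 / 1.15118 ≈ 1.16474.
Total real return ≈ 16.4735%.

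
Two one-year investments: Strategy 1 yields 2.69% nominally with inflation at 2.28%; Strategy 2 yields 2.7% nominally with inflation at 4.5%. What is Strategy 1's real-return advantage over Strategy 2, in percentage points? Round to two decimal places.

Strategy 1 real return: 1.0269/1.0228 − 1 = 0.401%.
Strategy 2 real return: 1.027/1.045 − 1 = -1.722%.
Difference: 0.401 − (-1.722) = 2.123 pp.

2.12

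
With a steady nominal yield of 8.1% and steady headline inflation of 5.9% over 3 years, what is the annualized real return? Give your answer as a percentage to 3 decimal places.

2.077%

With constant rates the annual real return is the same each year: (1+8.1%)/(1+5.9%) − 1 = 0.02077.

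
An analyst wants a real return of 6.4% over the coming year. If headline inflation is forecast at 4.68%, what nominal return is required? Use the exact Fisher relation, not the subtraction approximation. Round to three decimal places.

By the Fisher equation, 1 + r_nom = (1 + 6.4%)(1 + 4.68%) = 1.064 × 1.0468 = 1.1137952.
So r_nom = 11.37952%.

11.380%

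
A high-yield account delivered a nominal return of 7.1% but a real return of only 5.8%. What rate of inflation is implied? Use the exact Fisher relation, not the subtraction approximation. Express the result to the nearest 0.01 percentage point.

From (1+r_nom) = (1+r_real)(1+π), we get 1+π = (1 + 7.1%)/(1 + 5.8%) = 1.071/1.058 ≈ 1.01229.
So π ≈ 1.2287%.

1.23%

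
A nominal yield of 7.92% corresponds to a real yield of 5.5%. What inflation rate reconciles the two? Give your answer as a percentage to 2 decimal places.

From (1+r_nom) = (1+r_real)(1+π), we get 1+π = (1 + 7.92%)/(1 + 5.5%) = 1.0792/1.055 ≈ 1.02294.
So π ≈ 2.2938%.

2.29%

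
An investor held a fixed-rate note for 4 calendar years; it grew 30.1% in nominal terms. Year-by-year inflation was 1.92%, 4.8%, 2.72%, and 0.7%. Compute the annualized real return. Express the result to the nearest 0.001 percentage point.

4.170%

Cumulative inflation factor: 1.0192 × 1.048 × 1.0272 × 1.007 ≈ 1.10485.
Nominal growth factor: 1.30100. Real growth factor = 1.30100 / 1.10485 ≈ 1.17753.
Annualized: 1.17753^(1/4) − 1 ≈ 0.04170.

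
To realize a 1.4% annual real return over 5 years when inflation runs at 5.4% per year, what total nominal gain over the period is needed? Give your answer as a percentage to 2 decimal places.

Required annual nominal rate: (1+1.4%)(1+5.4%) − 1 = 6.8756%.
Cumulative over 5 years: (1 + 0.068756)^5 − 1 ≈ 0.39442.

39.44%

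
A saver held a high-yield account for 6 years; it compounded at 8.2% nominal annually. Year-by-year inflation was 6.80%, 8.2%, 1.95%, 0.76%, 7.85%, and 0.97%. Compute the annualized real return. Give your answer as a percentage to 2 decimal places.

3.67%

Cumulative inflation factor: 1.0680 × 1.082 × 1.0195 × 1.0076 × 1.0785 × 1.0097 ≈ 1.29267.
Nominal growth factor: 1.60459. Real growth factor = 1.60459 / 1.29267 ≈ 1.24130.
Annualized: 1.24130^(1/6) − 1 ≈ 0.03668.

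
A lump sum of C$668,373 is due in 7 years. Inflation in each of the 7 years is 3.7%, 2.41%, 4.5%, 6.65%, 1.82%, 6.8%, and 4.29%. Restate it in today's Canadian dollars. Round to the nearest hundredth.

C$497,936.10

Price-level factor over 7 years: 1.037 × 1.0241 × 1.045 × 1.0665 × 1.0182 × 1.068 × 1.0429 ≈ 1.3422866957.
Purchasing power today: C$668,373 divided by that factor.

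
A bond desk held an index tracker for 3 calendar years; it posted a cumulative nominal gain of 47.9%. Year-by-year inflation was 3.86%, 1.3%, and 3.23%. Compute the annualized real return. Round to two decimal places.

10.84%

Cumulative inflation factor: 1.0386 × 1.013 × 1.0323 ≈ 1.08608.
Nominal growth factor: 1.47900. Real growth factor = 1.47900 / 1.08608 ≈ 1.36177.
Annualized: 1.36177^(1/3) − 1 ≈ 0.10841.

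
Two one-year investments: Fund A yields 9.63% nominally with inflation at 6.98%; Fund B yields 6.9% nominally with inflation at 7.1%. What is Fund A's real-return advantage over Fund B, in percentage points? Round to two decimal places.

2.66

Fund A real return: 1.0963/1.0698 − 1 = 2.477%.
Fund B real return: 1.069/1.071 − 1 = -0.187%.
Difference: 2.477 − (-0.187) = 2.664 pp.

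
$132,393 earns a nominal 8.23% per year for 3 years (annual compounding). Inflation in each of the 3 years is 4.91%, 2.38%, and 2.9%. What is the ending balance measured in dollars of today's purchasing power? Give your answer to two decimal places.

Nominal value at maturity: $132,393 × (1 + 8.23%)^3 ≈ $167,844.84.
Price-level factor over 3 years: 1.0491 × 1.0238 × 1.029 ≈ 1.1052165688.
Dividing the nominal maturity value by the price-level factor gives the value in today's money.

$151,866.02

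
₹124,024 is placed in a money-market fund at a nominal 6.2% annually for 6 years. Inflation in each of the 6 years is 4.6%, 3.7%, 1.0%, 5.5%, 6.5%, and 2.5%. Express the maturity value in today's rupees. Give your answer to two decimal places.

Nominal value at maturity: ₹124,024 × (1 + 6.2%)^6 ≈ ₹177,931.50.
Price-level factor over 6 years: 1.046 × 1.037 × 1.010 × 1.055 × 1.065 × 1.025 ≈ 1.2617047774.
The maturity value deflated by that factor is the answer in today's purchasing power.

₹141,024.67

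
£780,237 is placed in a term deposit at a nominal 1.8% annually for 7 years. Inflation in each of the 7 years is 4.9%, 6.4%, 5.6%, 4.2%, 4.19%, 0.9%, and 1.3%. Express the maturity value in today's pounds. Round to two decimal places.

£675,904.88

Nominal value at maturity: £780,237 × (1 + 1.8%)^7 ≈ £884,017.75.
Price-level factor over 7 years: 1.049 × 1.064 × 1.056 × 1.042 × 1.0419 × 1.009 × 1.013 ≈ 1.3079025995.
Dividing the nominal maturity value by the price-level factor gives the value in today's money.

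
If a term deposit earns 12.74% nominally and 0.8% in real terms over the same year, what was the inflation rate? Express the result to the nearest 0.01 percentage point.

11.85%

From (1+r_nom) = (1+r_real)(1+π), we get 1+π = (1 + 12.74%)/(1 + 0.8%) = 1.1274/1.008 ≈ 1.11845.
So π ≈ 11.8452%.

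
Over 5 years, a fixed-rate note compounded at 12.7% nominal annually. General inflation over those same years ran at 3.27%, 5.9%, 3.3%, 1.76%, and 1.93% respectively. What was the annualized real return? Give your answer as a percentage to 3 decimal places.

9.183%

Cumulative inflation factor: 1.0327 × 1.059 × 1.033 × 1.0176 × 1.0193 ≈ 1.17179.
Nominal growth factor: 1.81811. Real growth factor = 1.81811 / 1.17179 ≈ 1.55157.
Annualized: 1.55157^(1/5) − 1 ≈ 0.09183.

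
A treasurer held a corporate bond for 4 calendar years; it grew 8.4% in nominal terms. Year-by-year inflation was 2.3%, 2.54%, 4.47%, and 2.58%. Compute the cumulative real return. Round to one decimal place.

-3.6%

Cumulative inflation factor: 1.023 × 1.0254 × 1.0447 × 1.0258 ≈ 1.12415.
Nominal growth factor: 1.08400. Real growth factor = 1.08400 / 1.12415 ≈ 0.96429.
Total real return ≈ -3.5714%.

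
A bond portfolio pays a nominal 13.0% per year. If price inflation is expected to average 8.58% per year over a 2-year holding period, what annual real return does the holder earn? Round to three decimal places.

With constant rates the annual real return is the same each year: (1+13.0%)/(1+8.58%) − 1 = 0.04071.

4.071%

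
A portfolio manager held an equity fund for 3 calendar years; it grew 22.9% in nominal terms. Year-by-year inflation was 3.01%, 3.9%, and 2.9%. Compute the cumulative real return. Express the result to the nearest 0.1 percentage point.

11.6%

Cumulative inflation factor: 1.0301 × 1.039 × 1.029 ≈ 1.10131.
Nominal growth factor: 1.22900. Real growth factor = 1.22900 / 1.10131 ≈ 1.11594.
Total real return ≈ 11.5942%.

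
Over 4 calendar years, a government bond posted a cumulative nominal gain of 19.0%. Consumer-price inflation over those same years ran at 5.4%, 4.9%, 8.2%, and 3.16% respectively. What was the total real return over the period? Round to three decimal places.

-3.574%

Cumulative inflation factor: 1.054 × 1.049 × 1.082 × 1.0316 ≈ 1.23411.
Nominal growth factor: 1.19000. Real growth factor = 1.19000 / 1.23411 ≈ 0.96426.
Total real return ≈ -3.5744%.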